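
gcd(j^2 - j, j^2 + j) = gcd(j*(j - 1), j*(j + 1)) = j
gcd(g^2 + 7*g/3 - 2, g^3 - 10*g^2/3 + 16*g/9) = g - 2/3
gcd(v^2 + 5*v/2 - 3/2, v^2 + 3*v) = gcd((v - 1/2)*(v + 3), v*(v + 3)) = v + 3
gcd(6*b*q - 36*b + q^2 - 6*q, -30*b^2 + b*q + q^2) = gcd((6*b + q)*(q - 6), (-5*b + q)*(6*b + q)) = 6*b + q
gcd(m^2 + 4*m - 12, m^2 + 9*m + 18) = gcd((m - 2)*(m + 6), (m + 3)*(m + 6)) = m + 6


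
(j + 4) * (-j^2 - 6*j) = -j^3 - 10*j^2 - 24*j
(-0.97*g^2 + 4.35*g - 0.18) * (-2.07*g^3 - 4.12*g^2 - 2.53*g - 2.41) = 2.0079*g^5 - 5.0081*g^4 - 15.0953*g^3 - 7.9262*g^2 - 10.0281*g + 0.4338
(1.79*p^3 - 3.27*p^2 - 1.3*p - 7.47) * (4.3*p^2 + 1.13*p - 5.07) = 7.697*p^5 - 12.0383*p^4 - 18.3604*p^3 - 17.0111*p^2 - 1.8501*p + 37.8729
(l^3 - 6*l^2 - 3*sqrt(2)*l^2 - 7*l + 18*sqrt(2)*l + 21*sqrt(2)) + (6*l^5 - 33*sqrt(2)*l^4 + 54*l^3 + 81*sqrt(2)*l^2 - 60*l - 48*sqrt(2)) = 6*l^5 - 33*sqrt(2)*l^4 + 55*l^3 - 6*l^2 + 78*sqrt(2)*l^2 - 67*l + 18*sqrt(2)*l - 27*sqrt(2)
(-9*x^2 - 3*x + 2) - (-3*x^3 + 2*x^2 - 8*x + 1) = 3*x^3 - 11*x^2 + 5*x + 1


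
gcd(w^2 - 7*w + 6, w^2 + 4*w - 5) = w - 1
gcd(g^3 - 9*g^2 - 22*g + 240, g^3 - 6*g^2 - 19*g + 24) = g - 8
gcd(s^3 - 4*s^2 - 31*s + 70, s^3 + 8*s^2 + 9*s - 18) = 1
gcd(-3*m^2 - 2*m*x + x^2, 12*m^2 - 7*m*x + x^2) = -3*m + x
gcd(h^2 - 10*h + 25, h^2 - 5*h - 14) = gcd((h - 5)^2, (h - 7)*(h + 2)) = 1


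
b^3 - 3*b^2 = b^2*(b - 3)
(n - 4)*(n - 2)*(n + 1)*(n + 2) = n^4 - 3*n^3 - 8*n^2 + 12*n + 16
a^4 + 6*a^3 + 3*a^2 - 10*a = a*(a - 1)*(a + 2)*(a + 5)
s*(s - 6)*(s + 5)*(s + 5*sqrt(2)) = s^4 - s^3 + 5*sqrt(2)*s^3 - 30*s^2 - 5*sqrt(2)*s^2 - 150*sqrt(2)*s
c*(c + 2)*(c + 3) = c^3 + 5*c^2 + 6*c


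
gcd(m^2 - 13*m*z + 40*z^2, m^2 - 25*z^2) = -m + 5*z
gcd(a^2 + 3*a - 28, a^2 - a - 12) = a - 4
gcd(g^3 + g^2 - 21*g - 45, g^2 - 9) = g + 3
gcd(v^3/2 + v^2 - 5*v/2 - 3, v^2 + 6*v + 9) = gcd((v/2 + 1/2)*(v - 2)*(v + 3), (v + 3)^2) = v + 3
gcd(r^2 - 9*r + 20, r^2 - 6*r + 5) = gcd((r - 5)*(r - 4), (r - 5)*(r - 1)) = r - 5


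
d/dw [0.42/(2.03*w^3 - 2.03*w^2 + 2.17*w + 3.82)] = (-2.5578*w^2 + 1.7052*w - 0.9114)/(2.03*w^3 - 2.03*w^2 + 2.17*w + 3.82)^2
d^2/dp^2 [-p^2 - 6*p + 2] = -2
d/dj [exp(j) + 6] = exp(j)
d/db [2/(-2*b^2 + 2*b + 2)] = (2*b - 1)/(-b^2 + b + 1)^2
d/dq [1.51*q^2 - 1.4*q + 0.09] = 3.02*q - 1.4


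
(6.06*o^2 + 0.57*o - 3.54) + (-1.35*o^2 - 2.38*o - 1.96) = 4.71*o^2 - 1.81*o - 5.5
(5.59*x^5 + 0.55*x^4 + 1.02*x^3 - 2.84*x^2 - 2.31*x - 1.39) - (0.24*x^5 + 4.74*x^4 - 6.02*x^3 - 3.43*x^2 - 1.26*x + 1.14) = 5.35*x^5 - 4.19*x^4 + 7.04*x^3 + 0.59*x^2 - 1.05*x - 2.53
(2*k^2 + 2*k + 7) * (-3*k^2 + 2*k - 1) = -6*k^4 - 2*k^3 - 19*k^2 + 12*k - 7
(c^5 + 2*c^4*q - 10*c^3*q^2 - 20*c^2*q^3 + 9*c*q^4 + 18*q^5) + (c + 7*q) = c^5 + 2*c^4*q - 10*c^3*q^2 - 20*c^2*q^3 + 9*c*q^4 + c + 18*q^5 + 7*q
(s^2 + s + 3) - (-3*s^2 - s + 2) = 4*s^2 + 2*s + 1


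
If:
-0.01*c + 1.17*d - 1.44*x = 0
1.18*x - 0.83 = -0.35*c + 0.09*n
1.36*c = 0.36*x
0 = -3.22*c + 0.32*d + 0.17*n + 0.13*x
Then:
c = 0.20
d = 0.93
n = 1.46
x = 0.76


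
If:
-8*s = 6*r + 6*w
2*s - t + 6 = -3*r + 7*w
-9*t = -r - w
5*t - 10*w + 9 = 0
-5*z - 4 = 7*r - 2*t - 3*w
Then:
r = 5/2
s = -27/10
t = 2/5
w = 11/10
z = -87/25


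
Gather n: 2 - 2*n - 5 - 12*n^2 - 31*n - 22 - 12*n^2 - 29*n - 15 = -24*n^2 - 62*n - 40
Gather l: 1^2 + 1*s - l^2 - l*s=-l^2 - l*s + s + 1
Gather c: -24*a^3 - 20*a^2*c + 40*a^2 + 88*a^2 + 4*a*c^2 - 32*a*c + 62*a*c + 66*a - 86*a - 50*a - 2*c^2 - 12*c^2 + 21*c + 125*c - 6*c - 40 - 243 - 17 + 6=-24*a^3 + 128*a^2 - 70*a + c^2*(4*a - 14) + c*(-20*a^2 + 30*a + 140) - 294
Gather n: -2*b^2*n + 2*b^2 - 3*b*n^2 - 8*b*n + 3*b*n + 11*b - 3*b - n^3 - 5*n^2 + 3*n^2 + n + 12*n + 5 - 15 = 2*b^2 + 8*b - n^3 + n^2*(-3*b - 2) + n*(-2*b^2 - 5*b + 13) - 10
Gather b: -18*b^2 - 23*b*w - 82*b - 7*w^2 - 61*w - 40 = -18*b^2 + b*(-23*w - 82) - 7*w^2 - 61*w - 40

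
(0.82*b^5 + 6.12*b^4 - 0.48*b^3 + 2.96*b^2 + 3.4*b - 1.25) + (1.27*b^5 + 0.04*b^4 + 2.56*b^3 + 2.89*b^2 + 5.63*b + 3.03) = 2.09*b^5 + 6.16*b^4 + 2.08*b^3 + 5.85*b^2 + 9.03*b + 1.78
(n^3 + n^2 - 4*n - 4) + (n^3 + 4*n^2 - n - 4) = 2*n^3 + 5*n^2 - 5*n - 8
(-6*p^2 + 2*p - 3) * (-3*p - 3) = 18*p^3 + 12*p^2 + 3*p + 9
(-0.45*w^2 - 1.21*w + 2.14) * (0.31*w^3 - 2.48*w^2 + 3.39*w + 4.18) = -0.1395*w^5 + 0.7409*w^4 + 2.1387*w^3 - 11.2901*w^2 + 2.1968*w + 8.9452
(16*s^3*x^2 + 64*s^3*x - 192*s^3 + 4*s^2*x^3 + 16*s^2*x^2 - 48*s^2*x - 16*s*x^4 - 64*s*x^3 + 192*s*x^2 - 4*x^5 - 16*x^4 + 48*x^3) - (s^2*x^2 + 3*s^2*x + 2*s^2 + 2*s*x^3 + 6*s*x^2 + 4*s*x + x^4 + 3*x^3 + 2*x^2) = 16*s^3*x^2 + 64*s^3*x - 192*s^3 + 4*s^2*x^3 + 15*s^2*x^2 - 51*s^2*x - 2*s^2 - 16*s*x^4 - 66*s*x^3 + 186*s*x^2 - 4*s*x - 4*x^5 - 17*x^4 + 45*x^3 - 2*x^2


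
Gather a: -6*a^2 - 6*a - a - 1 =-6*a^2 - 7*a - 1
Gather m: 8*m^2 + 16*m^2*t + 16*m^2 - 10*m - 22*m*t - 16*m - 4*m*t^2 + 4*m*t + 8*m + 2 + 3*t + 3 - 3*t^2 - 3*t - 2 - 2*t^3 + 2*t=m^2*(16*t + 24) + m*(-4*t^2 - 18*t - 18) - 2*t^3 - 3*t^2 + 2*t + 3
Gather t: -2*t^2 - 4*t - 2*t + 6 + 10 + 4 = -2*t^2 - 6*t + 20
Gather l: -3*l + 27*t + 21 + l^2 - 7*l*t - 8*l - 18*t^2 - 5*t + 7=l^2 + l*(-7*t - 11) - 18*t^2 + 22*t + 28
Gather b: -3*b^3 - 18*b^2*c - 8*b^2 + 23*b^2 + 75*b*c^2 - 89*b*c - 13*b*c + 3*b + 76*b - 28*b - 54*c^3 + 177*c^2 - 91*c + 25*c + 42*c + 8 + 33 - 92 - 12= -3*b^3 + b^2*(15 - 18*c) + b*(75*c^2 - 102*c + 51) - 54*c^3 + 177*c^2 - 24*c - 63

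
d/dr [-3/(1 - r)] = -3/(r - 1)^2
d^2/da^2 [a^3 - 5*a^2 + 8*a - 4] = 6*a - 10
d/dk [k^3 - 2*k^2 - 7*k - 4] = 3*k^2 - 4*k - 7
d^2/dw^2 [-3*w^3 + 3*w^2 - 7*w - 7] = 6 - 18*w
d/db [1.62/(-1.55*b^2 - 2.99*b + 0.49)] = (5.022*b + 4.8438)/(1.55*b^2 + 2.99*b - 0.49)^2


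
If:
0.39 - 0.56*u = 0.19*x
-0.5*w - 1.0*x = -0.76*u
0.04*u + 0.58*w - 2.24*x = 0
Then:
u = 0.64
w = 0.62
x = 0.17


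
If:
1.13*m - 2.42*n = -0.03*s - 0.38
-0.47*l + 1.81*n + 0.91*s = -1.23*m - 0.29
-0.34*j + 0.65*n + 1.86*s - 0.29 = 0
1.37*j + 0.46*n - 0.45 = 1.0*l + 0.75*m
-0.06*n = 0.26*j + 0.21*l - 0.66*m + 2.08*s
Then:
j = -0.81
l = -1.19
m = -0.57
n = -0.11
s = 0.04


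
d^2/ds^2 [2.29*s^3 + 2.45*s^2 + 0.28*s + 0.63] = 13.74*s + 4.9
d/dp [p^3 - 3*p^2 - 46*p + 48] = 3*p^2 - 6*p - 46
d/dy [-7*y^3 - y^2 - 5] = y*(-21*y - 2)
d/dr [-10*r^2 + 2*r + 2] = 2 - 20*r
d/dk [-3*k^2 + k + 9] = 1 - 6*k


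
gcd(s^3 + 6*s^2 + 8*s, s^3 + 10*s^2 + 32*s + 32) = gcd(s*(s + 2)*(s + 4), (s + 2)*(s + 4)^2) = s^2 + 6*s + 8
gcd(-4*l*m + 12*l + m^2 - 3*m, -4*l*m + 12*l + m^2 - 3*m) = 4*l*m - 12*l - m^2 + 3*m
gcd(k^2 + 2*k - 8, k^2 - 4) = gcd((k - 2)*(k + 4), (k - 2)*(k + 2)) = k - 2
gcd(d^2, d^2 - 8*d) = d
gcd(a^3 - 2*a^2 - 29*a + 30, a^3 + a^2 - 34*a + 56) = 1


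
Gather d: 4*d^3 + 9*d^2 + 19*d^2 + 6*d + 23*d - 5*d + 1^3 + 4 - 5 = 4*d^3 + 28*d^2 + 24*d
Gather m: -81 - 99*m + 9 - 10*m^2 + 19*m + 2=-10*m^2 - 80*m - 70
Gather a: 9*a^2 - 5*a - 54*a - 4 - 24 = 9*a^2 - 59*a - 28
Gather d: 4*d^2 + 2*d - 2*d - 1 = 4*d^2 - 1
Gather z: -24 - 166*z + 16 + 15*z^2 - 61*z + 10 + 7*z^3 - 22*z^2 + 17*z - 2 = 7*z^3 - 7*z^2 - 210*z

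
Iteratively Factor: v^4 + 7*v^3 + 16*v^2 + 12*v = (v + 3)*(v^3 + 4*v^2 + 4*v) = v*(v + 3)*(v^2 + 4*v + 4) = v*(v + 2)*(v + 3)*(v + 2)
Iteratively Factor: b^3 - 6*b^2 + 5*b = (b - 5)*(b^2 - b) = b*(b - 5)*(b - 1)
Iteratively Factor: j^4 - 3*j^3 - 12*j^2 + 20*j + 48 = (j + 2)*(j^3 - 5*j^2 - 2*j + 24) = (j - 4)*(j + 2)*(j^2 - j - 6) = (j - 4)*(j - 3)*(j + 2)*(j + 2)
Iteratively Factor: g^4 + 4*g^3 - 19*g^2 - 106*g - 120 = (g - 5)*(g^3 + 9*g^2 + 26*g + 24) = (g - 5)*(g + 3)*(g^2 + 6*g + 8) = (g - 5)*(g + 2)*(g + 3)*(g + 4)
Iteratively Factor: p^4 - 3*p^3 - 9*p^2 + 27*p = (p)*(p^3 - 3*p^2 - 9*p + 27) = p*(p - 3)*(p^2 - 9) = p*(p - 3)*(p + 3)*(p - 3)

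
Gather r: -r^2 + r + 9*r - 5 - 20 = -r^2 + 10*r - 25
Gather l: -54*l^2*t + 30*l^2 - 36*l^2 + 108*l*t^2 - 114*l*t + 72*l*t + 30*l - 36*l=l^2*(-54*t - 6) + l*(108*t^2 - 42*t - 6)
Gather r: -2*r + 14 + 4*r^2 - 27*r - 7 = 4*r^2 - 29*r + 7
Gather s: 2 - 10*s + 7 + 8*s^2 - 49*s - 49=8*s^2 - 59*s - 40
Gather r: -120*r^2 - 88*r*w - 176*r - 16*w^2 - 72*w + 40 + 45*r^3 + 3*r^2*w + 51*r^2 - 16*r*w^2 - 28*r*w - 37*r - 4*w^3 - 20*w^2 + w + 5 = 45*r^3 + r^2*(3*w - 69) + r*(-16*w^2 - 116*w - 213) - 4*w^3 - 36*w^2 - 71*w + 45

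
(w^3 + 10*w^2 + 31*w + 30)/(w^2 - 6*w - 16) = (w^2 + 8*w + 15)/(w - 8)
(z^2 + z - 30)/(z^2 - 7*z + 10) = (z + 6)/(z - 2)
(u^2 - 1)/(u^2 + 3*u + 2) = (u - 1)/(u + 2)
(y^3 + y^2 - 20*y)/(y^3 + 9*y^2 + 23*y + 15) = y*(y - 4)/(y^2 + 4*y + 3)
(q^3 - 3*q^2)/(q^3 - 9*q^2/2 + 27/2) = 2*q^2/(2*q^2 - 3*q - 9)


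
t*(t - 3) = t^2 - 3*t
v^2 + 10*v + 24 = (v + 4)*(v + 6)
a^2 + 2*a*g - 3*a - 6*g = (a - 3)*(a + 2*g)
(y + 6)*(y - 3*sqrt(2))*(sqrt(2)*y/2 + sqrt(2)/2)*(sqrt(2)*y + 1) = y^4 - 5*sqrt(2)*y^3/2 + 7*y^3 - 35*sqrt(2)*y^2/2 + 3*y^2 - 15*sqrt(2)*y - 21*y - 18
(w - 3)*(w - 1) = w^2 - 4*w + 3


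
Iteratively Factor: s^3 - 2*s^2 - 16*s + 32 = (s + 4)*(s^2 - 6*s + 8) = (s - 2)*(s + 4)*(s - 4)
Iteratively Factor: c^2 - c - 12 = (c - 4)*(c + 3)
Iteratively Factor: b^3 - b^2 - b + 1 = (b + 1)*(b^2 - 2*b + 1) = (b - 1)*(b + 1)*(b - 1)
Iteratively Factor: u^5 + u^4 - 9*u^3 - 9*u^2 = (u)*(u^4 + u^3 - 9*u^2 - 9*u) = u*(u - 3)*(u^3 + 4*u^2 + 3*u) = u*(u - 3)*(u + 3)*(u^2 + u) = u*(u - 3)*(u + 1)*(u + 3)*(u)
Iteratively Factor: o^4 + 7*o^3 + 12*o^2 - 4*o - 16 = (o + 2)*(o^3 + 5*o^2 + 2*o - 8) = (o + 2)^2*(o^2 + 3*o - 4) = (o + 2)^2*(o + 4)*(o - 1)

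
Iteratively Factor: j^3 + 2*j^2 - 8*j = (j + 4)*(j^2 - 2*j) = (j - 2)*(j + 4)*(j)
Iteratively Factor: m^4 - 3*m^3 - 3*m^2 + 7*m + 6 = (m - 3)*(m^3 - 3*m - 2) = (m - 3)*(m - 2)*(m^2 + 2*m + 1) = (m - 3)*(m - 2)*(m + 1)*(m + 1)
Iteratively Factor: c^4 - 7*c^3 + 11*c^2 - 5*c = (c)*(c^3 - 7*c^2 + 11*c - 5) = c*(c - 5)*(c^2 - 2*c + 1) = c*(c - 5)*(c - 1)*(c - 1)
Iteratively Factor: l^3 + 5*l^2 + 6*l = (l)*(l^2 + 5*l + 6) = l*(l + 2)*(l + 3)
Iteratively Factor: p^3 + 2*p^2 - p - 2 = (p + 2)*(p^2 - 1) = (p - 1)*(p + 2)*(p + 1)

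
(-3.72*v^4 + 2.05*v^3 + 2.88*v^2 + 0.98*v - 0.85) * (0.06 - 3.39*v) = 12.6108*v^5 - 7.1727*v^4 - 9.6402*v^3 - 3.1494*v^2 + 2.9403*v - 0.051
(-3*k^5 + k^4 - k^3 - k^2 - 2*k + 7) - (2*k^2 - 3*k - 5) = -3*k^5 + k^4 - k^3 - 3*k^2 + k + 12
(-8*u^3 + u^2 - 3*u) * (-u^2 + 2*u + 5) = 8*u^5 - 17*u^4 - 35*u^3 - u^2 - 15*u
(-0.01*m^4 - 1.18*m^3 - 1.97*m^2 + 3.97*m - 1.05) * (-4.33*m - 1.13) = 0.0433*m^5 + 5.1207*m^4 + 9.8635*m^3 - 14.964*m^2 + 0.0604000000000005*m + 1.1865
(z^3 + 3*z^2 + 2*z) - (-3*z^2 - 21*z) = z^3 + 6*z^2 + 23*z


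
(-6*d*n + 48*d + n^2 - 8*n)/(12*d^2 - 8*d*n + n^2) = (8 - n)/(2*d - n)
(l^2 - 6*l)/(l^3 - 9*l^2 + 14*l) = (l - 6)/(l^2 - 9*l + 14)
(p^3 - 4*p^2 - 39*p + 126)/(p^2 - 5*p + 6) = (p^2 - p - 42)/(p - 2)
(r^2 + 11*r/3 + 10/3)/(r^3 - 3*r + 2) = (r + 5/3)/(r^2 - 2*r + 1)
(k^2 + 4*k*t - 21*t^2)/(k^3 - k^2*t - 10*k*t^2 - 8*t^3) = (-k^2 - 4*k*t + 21*t^2)/(-k^3 + k^2*t + 10*k*t^2 + 8*t^3)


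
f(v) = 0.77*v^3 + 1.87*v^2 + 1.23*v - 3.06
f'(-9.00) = 154.68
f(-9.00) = -423.99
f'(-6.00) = 61.95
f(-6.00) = -109.44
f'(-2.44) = 5.86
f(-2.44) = -6.11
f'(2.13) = 19.68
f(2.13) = 15.48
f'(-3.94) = 22.35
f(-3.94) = -25.97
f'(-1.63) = 1.27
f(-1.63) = -3.43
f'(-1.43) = 0.61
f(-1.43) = -3.25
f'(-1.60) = 1.16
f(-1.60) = -3.39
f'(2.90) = 31.50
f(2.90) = 35.01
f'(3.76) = 47.95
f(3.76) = 68.93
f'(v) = 2.31*v^2 + 3.74*v + 1.23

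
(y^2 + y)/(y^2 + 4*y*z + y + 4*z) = y/(y + 4*z)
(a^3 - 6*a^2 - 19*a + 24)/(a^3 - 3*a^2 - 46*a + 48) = (a + 3)/(a + 6)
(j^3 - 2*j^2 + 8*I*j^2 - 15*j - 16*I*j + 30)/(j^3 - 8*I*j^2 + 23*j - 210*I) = (j^2 + j*(-2 + 3*I) - 6*I)/(j^2 - 13*I*j - 42)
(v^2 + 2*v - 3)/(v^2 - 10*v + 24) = (v^2 + 2*v - 3)/(v^2 - 10*v + 24)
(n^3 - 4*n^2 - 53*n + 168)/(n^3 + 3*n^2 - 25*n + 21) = (n - 8)/(n - 1)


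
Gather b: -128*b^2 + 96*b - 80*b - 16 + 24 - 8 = -128*b^2 + 16*b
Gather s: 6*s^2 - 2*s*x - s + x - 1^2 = 6*s^2 + s*(-2*x - 1) + x - 1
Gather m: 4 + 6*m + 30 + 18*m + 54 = 24*m + 88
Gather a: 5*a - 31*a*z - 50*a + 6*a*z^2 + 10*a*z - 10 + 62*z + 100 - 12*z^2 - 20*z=a*(6*z^2 - 21*z - 45) - 12*z^2 + 42*z + 90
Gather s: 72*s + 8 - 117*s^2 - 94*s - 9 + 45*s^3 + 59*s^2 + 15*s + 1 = 45*s^3 - 58*s^2 - 7*s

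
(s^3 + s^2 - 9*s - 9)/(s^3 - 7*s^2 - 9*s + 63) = (s + 1)/(s - 7)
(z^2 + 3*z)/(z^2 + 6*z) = (z + 3)/(z + 6)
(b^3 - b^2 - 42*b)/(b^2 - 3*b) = (b^2 - b - 42)/(b - 3)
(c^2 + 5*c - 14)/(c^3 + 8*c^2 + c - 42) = 1/(c + 3)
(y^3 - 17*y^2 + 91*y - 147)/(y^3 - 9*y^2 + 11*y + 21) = (y - 7)/(y + 1)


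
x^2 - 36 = (x - 6)*(x + 6)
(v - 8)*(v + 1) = v^2 - 7*v - 8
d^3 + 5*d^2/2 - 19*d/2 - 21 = (d - 3)*(d + 2)*(d + 7/2)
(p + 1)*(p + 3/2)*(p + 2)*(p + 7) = p^4 + 23*p^3/2 + 38*p^2 + 97*p/2 + 21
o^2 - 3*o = o*(o - 3)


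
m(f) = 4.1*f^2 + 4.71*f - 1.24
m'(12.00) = 103.11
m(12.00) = 645.68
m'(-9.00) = -69.09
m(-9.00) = 288.47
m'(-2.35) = -14.56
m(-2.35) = 10.33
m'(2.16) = 22.42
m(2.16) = 28.06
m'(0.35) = 7.58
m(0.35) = 0.91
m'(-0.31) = 2.17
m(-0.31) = -2.31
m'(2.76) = 27.34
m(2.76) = 42.99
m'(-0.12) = 3.73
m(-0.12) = -1.75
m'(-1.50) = -7.59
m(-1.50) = 0.92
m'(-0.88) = -2.51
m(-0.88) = -2.21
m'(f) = 8.2*f + 4.71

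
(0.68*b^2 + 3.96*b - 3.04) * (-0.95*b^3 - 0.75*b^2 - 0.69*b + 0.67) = -0.646*b^5 - 4.272*b^4 - 0.5512*b^3 + 0.00320000000000059*b^2 + 4.7508*b - 2.0368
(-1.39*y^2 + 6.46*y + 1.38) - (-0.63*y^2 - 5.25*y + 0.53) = -0.76*y^2 + 11.71*y + 0.85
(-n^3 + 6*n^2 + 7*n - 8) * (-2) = 2*n^3 - 12*n^2 - 14*n + 16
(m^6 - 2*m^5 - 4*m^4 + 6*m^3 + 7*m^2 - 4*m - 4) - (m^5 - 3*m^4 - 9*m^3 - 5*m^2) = m^6 - 3*m^5 - m^4 + 15*m^3 + 12*m^2 - 4*m - 4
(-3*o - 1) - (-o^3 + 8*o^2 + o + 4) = o^3 - 8*o^2 - 4*o - 5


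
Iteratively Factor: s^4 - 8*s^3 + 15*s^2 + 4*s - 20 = (s - 2)*(s^3 - 6*s^2 + 3*s + 10) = (s - 2)^2*(s^2 - 4*s - 5) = (s - 2)^2*(s + 1)*(s - 5)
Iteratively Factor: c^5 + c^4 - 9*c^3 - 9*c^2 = (c - 3)*(c^4 + 4*c^3 + 3*c^2) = c*(c - 3)*(c^3 + 4*c^2 + 3*c) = c*(c - 3)*(c + 3)*(c^2 + c) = c*(c - 3)*(c + 1)*(c + 3)*(c)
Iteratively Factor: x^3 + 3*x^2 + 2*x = (x + 2)*(x^2 + x) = (x + 1)*(x + 2)*(x)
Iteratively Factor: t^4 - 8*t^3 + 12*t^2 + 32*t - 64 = (t - 4)*(t^3 - 4*t^2 - 4*t + 16) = (t - 4)*(t + 2)*(t^2 - 6*t + 8) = (t - 4)^2*(t + 2)*(t - 2)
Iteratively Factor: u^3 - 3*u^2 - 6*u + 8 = (u + 2)*(u^2 - 5*u + 4) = (u - 4)*(u + 2)*(u - 1)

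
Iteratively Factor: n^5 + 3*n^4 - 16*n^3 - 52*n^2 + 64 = (n - 4)*(n^4 + 7*n^3 + 12*n^2 - 4*n - 16) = (n - 4)*(n - 1)*(n^3 + 8*n^2 + 20*n + 16) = (n - 4)*(n - 1)*(n + 4)*(n^2 + 4*n + 4) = (n - 4)*(n - 1)*(n + 2)*(n + 4)*(n + 2)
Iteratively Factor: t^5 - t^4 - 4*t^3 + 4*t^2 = (t)*(t^4 - t^3 - 4*t^2 + 4*t) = t*(t - 1)*(t^3 - 4*t) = t^2*(t - 1)*(t^2 - 4) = t^2*(t - 1)*(t + 2)*(t - 2)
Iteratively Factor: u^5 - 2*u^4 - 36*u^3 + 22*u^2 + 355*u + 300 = (u - 5)*(u^4 + 3*u^3 - 21*u^2 - 83*u - 60) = (u - 5)*(u + 1)*(u^3 + 2*u^2 - 23*u - 60) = (u - 5)^2*(u + 1)*(u^2 + 7*u + 12) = (u - 5)^2*(u + 1)*(u + 3)*(u + 4)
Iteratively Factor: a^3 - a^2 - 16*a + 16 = (a - 1)*(a^2 - 16) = (a - 4)*(a - 1)*(a + 4)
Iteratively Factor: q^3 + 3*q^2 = (q + 3)*(q^2) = q*(q + 3)*(q)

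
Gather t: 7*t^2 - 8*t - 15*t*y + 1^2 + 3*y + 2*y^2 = 7*t^2 + t*(-15*y - 8) + 2*y^2 + 3*y + 1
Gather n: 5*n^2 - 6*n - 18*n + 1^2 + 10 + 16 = 5*n^2 - 24*n + 27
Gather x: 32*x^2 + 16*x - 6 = 32*x^2 + 16*x - 6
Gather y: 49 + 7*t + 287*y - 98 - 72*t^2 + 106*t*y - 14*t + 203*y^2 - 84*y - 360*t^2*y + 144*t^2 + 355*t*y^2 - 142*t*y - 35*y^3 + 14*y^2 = 72*t^2 - 7*t - 35*y^3 + y^2*(355*t + 217) + y*(-360*t^2 - 36*t + 203) - 49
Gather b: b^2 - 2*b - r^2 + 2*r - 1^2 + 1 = b^2 - 2*b - r^2 + 2*r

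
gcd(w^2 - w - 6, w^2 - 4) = w + 2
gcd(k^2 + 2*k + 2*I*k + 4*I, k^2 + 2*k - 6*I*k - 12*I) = k + 2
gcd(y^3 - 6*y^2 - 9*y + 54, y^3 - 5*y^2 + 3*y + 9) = y - 3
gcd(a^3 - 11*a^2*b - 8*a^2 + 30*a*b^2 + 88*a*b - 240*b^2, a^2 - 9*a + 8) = a - 8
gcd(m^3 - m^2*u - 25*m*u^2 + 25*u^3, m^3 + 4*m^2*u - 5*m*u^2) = -m^2 - 4*m*u + 5*u^2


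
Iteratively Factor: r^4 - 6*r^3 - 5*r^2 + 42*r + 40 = (r - 5)*(r^3 - r^2 - 10*r - 8) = (r - 5)*(r - 4)*(r^2 + 3*r + 2) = (r - 5)*(r - 4)*(r + 1)*(r + 2)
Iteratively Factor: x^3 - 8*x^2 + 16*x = (x - 4)*(x^2 - 4*x) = (x - 4)^2*(x)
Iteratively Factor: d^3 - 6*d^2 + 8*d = (d - 2)*(d^2 - 4*d) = (d - 4)*(d - 2)*(d)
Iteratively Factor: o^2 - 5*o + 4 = (o - 4)*(o - 1)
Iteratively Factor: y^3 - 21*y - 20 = (y + 1)*(y^2 - y - 20) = (y - 5)*(y + 1)*(y + 4)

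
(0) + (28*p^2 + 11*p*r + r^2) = 28*p^2 + 11*p*r + r^2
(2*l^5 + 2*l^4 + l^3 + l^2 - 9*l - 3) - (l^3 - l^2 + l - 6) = 2*l^5 + 2*l^4 + 2*l^2 - 10*l + 3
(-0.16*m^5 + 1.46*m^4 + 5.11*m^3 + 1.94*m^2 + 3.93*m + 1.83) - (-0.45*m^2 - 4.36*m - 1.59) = -0.16*m^5 + 1.46*m^4 + 5.11*m^3 + 2.39*m^2 + 8.29*m + 3.42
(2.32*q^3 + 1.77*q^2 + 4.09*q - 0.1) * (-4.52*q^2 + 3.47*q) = -10.4864*q^5 + 0.0500000000000007*q^4 - 12.3449*q^3 + 14.6443*q^2 - 0.347*q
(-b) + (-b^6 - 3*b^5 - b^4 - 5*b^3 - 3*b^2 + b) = -b^6 - 3*b^5 - b^4 - 5*b^3 - 3*b^2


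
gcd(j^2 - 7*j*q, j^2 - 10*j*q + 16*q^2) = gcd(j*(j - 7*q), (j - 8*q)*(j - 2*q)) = 1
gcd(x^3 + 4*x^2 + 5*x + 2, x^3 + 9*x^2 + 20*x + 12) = x^2 + 3*x + 2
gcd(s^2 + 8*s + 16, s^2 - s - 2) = 1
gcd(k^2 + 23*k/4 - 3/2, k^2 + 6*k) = k + 6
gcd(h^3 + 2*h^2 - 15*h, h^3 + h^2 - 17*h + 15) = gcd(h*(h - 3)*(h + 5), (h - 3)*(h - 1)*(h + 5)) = h^2 + 2*h - 15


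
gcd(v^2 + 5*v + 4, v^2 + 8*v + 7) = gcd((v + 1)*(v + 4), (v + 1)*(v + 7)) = v + 1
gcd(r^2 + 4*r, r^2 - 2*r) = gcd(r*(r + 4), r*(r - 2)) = r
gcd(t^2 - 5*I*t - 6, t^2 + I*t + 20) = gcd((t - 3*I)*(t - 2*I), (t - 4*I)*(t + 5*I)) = 1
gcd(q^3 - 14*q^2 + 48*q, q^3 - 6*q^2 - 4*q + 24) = q - 6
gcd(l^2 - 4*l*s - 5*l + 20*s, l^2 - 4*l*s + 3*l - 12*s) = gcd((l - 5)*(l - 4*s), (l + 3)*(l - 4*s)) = -l + 4*s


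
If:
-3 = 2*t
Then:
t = -3/2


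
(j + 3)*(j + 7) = j^2 + 10*j + 21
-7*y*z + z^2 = z*(-7*y + z)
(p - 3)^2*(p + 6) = p^3 - 27*p + 54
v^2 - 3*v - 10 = (v - 5)*(v + 2)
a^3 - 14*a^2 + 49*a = a*(a - 7)^2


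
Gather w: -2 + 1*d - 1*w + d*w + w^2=d + w^2 + w*(d - 1) - 2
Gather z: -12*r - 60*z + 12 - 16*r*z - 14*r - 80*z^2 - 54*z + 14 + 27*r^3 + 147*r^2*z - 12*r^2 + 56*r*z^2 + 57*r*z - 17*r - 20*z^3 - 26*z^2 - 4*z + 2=27*r^3 - 12*r^2 - 43*r - 20*z^3 + z^2*(56*r - 106) + z*(147*r^2 + 41*r - 118) + 28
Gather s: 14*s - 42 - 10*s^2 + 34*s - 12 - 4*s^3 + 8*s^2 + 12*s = -4*s^3 - 2*s^2 + 60*s - 54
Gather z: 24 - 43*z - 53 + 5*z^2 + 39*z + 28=5*z^2 - 4*z - 1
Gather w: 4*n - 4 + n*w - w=4*n + w*(n - 1) - 4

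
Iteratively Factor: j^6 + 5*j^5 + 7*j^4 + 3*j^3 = (j)*(j^5 + 5*j^4 + 7*j^3 + 3*j^2) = j*(j + 1)*(j^4 + 4*j^3 + 3*j^2) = j^2*(j + 1)*(j^3 + 4*j^2 + 3*j) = j^2*(j + 1)^2*(j^2 + 3*j) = j^3*(j + 1)^2*(j + 3)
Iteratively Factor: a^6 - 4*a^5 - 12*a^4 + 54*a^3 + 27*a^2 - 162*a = (a + 2)*(a^5 - 6*a^4 + 54*a^2 - 81*a) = (a - 3)*(a + 2)*(a^4 - 3*a^3 - 9*a^2 + 27*a) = (a - 3)^2*(a + 2)*(a^3 - 9*a) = a*(a - 3)^2*(a + 2)*(a^2 - 9) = a*(a - 3)^2*(a + 2)*(a + 3)*(a - 3)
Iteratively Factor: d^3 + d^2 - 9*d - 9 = (d + 1)*(d^2 - 9) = (d + 1)*(d + 3)*(d - 3)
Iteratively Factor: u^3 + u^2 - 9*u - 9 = (u + 1)*(u^2 - 9) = (u + 1)*(u + 3)*(u - 3)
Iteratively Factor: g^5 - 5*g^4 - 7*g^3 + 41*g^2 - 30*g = (g - 5)*(g^4 - 7*g^2 + 6*g) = (g - 5)*(g - 2)*(g^3 + 2*g^2 - 3*g) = (g - 5)*(g - 2)*(g - 1)*(g^2 + 3*g) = (g - 5)*(g - 2)*(g - 1)*(g + 3)*(g)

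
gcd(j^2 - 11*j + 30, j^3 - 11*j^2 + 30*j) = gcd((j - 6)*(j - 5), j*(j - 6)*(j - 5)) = j^2 - 11*j + 30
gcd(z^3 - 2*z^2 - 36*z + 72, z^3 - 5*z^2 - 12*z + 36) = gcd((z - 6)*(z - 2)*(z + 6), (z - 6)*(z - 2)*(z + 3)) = z^2 - 8*z + 12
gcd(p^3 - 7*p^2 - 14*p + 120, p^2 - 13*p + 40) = p - 5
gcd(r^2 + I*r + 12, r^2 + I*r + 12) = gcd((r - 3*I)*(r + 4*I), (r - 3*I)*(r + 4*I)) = r^2 + I*r + 12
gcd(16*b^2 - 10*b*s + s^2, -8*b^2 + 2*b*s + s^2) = -2*b + s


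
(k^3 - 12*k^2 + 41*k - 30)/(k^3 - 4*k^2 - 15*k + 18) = (k - 5)/(k + 3)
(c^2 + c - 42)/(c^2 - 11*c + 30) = (c + 7)/(c - 5)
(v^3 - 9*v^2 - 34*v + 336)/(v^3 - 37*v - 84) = (v^2 - 2*v - 48)/(v^2 + 7*v + 12)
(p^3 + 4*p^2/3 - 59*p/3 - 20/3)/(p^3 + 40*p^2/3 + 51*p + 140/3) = (3*p^2 - 11*p - 4)/(3*p^2 + 25*p + 28)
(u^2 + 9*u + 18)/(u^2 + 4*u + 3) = (u + 6)/(u + 1)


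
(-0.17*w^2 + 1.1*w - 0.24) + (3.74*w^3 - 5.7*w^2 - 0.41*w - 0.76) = 3.74*w^3 - 5.87*w^2 + 0.69*w - 1.0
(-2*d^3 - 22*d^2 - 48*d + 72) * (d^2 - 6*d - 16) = -2*d^5 - 10*d^4 + 116*d^3 + 712*d^2 + 336*d - 1152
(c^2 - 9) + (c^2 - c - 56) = 2*c^2 - c - 65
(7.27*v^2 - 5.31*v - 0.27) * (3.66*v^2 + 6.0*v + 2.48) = 26.6082*v^4 + 24.1854*v^3 - 14.8186*v^2 - 14.7888*v - 0.6696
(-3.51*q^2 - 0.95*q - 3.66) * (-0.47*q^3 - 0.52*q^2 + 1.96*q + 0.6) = 1.6497*q^5 + 2.2717*q^4 - 4.6654*q^3 - 2.0648*q^2 - 7.7436*q - 2.196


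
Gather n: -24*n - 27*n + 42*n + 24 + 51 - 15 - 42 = 18 - 9*n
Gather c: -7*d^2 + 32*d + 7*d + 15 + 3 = -7*d^2 + 39*d + 18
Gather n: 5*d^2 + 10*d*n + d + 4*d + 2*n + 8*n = 5*d^2 + 5*d + n*(10*d + 10)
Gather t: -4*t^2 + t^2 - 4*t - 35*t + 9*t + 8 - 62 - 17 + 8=-3*t^2 - 30*t - 63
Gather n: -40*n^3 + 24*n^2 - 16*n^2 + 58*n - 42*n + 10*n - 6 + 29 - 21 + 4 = -40*n^3 + 8*n^2 + 26*n + 6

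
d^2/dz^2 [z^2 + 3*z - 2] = 2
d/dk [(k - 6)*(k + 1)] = 2*k - 5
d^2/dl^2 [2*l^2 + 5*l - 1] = 4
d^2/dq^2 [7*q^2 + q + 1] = 14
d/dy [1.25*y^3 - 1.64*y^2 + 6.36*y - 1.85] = 3.75*y^2 - 3.28*y + 6.36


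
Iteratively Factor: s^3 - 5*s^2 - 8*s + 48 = (s - 4)*(s^2 - s - 12) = (s - 4)*(s + 3)*(s - 4)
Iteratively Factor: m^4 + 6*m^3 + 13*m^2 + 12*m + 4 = (m + 2)*(m^3 + 4*m^2 + 5*m + 2) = (m + 1)*(m + 2)*(m^2 + 3*m + 2) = (m + 1)^2*(m + 2)*(m + 2)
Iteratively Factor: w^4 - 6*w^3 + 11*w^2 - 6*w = (w - 2)*(w^3 - 4*w^2 + 3*w) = w*(w - 2)*(w^2 - 4*w + 3) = w*(w - 2)*(w - 1)*(w - 3)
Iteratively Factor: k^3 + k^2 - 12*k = (k - 3)*(k^2 + 4*k) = k*(k - 3)*(k + 4)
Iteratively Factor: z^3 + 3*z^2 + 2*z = (z)*(z^2 + 3*z + 2) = z*(z + 1)*(z + 2)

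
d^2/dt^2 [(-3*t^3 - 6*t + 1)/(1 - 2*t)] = 2*(12*t^3 - 18*t^2 + 9*t + 8)/(8*t^3 - 12*t^2 + 6*t - 1)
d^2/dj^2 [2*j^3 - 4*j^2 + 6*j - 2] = 12*j - 8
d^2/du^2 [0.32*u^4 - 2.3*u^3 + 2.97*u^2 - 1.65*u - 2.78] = 3.84*u^2 - 13.8*u + 5.94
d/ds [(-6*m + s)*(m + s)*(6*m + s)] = -36*m^2 + 2*m*s + 3*s^2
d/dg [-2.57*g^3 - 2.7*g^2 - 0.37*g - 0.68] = -7.71*g^2 - 5.4*g - 0.37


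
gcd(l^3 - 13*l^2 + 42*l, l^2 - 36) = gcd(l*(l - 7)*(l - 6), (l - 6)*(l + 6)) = l - 6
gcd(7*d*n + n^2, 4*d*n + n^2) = n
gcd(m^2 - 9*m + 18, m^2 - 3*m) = m - 3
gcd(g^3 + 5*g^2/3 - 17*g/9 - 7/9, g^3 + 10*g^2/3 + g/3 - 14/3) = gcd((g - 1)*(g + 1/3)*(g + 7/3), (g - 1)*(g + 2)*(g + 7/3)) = g^2 + 4*g/3 - 7/3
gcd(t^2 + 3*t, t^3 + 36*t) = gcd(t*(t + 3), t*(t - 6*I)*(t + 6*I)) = t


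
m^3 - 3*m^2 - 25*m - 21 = (m - 7)*(m + 1)*(m + 3)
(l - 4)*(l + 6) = l^2 + 2*l - 24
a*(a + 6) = a^2 + 6*a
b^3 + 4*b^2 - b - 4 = (b - 1)*(b + 1)*(b + 4)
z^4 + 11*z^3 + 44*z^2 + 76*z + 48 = (z + 2)^2*(z + 3)*(z + 4)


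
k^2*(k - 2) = k^3 - 2*k^2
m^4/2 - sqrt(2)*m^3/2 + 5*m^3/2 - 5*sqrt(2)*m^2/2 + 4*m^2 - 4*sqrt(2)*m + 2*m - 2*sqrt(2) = (m/2 + 1)*(m + 1)*(m + 2)*(m - sqrt(2))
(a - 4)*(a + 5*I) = a^2 - 4*a + 5*I*a - 20*I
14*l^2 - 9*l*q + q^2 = (-7*l + q)*(-2*l + q)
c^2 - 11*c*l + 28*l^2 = (c - 7*l)*(c - 4*l)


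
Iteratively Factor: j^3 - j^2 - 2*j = (j)*(j^2 - j - 2) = j*(j + 1)*(j - 2)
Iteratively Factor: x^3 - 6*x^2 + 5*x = (x - 5)*(x^2 - x) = (x - 5)*(x - 1)*(x)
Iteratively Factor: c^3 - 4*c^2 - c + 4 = (c - 1)*(c^2 - 3*c - 4) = (c - 4)*(c - 1)*(c + 1)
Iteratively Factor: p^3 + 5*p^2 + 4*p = (p)*(p^2 + 5*p + 4) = p*(p + 1)*(p + 4)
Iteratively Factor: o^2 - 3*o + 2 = (o - 2)*(o - 1)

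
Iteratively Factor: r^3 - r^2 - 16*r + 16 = (r - 1)*(r^2 - 16) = (r - 1)*(r + 4)*(r - 4)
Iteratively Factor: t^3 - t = (t + 1)*(t^2 - t) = t*(t + 1)*(t - 1)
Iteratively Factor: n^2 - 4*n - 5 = (n + 1)*(n - 5)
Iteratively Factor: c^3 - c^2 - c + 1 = (c - 1)*(c^2 - 1) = (c - 1)^2*(c + 1)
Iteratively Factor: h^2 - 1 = (h + 1)*(h - 1)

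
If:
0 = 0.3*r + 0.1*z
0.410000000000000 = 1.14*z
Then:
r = -0.12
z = 0.36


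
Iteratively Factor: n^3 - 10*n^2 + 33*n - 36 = (n - 3)*(n^2 - 7*n + 12) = (n - 3)^2*(n - 4)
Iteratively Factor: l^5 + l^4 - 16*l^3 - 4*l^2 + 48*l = (l + 2)*(l^4 - l^3 - 14*l^2 + 24*l) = (l + 2)*(l + 4)*(l^3 - 5*l^2 + 6*l) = (l - 3)*(l + 2)*(l + 4)*(l^2 - 2*l) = l*(l - 3)*(l + 2)*(l + 4)*(l - 2)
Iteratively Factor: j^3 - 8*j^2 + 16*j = (j)*(j^2 - 8*j + 16) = j*(j - 4)*(j - 4)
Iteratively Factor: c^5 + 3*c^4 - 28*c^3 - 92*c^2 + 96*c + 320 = (c + 4)*(c^4 - c^3 - 24*c^2 + 4*c + 80) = (c - 5)*(c + 4)*(c^3 + 4*c^2 - 4*c - 16) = (c - 5)*(c + 2)*(c + 4)*(c^2 + 2*c - 8) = (c - 5)*(c - 2)*(c + 2)*(c + 4)*(c + 4)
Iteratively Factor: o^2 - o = (o)*(o - 1)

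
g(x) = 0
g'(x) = 0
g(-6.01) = 0.00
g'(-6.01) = 0.00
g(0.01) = 0.00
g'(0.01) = 0.00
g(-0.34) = 0.00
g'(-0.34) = 0.00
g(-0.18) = 0.00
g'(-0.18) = 0.00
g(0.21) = 0.00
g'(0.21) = 0.00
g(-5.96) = 0.00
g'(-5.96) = 0.00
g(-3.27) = 0.00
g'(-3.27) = 0.00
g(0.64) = 0.00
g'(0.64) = 0.00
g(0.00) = 0.00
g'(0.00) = 0.00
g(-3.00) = 0.00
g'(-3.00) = 0.00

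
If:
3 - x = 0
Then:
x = 3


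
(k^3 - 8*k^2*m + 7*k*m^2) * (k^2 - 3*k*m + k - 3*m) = k^5 - 11*k^4*m + k^4 + 31*k^3*m^2 - 11*k^3*m - 21*k^2*m^3 + 31*k^2*m^2 - 21*k*m^3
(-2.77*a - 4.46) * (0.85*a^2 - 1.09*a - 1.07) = -2.3545*a^3 - 0.7717*a^2 + 7.8253*a + 4.7722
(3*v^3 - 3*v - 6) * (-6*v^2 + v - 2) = -18*v^5 + 3*v^4 + 12*v^3 + 33*v^2 + 12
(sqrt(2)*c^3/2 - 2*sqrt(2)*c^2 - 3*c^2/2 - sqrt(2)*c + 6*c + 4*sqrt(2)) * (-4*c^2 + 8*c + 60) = -2*sqrt(2)*c^5 + 6*c^4 + 12*sqrt(2)*c^4 - 36*c^3 + 18*sqrt(2)*c^3 - 144*sqrt(2)*c^2 - 42*c^2 - 28*sqrt(2)*c + 360*c + 240*sqrt(2)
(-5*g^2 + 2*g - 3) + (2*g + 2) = -5*g^2 + 4*g - 1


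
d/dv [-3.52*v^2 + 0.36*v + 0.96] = 0.36 - 7.04*v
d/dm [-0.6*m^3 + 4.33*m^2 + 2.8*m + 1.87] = -1.8*m^2 + 8.66*m + 2.8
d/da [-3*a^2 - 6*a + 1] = -6*a - 6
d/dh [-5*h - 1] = -5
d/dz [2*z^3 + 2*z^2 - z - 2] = 6*z^2 + 4*z - 1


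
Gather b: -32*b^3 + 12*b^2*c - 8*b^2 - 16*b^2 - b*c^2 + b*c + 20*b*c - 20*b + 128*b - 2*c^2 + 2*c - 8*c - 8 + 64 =-32*b^3 + b^2*(12*c - 24) + b*(-c^2 + 21*c + 108) - 2*c^2 - 6*c + 56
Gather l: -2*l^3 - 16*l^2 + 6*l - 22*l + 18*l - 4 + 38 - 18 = -2*l^3 - 16*l^2 + 2*l + 16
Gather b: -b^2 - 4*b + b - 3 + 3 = -b^2 - 3*b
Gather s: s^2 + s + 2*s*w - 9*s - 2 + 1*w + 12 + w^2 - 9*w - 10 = s^2 + s*(2*w - 8) + w^2 - 8*w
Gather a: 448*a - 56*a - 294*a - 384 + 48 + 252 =98*a - 84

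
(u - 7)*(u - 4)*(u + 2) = u^3 - 9*u^2 + 6*u + 56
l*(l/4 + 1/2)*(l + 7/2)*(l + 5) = l^4/4 + 21*l^3/8 + 69*l^2/8 + 35*l/4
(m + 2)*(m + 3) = m^2 + 5*m + 6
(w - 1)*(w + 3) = w^2 + 2*w - 3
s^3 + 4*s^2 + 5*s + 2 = (s + 1)^2*(s + 2)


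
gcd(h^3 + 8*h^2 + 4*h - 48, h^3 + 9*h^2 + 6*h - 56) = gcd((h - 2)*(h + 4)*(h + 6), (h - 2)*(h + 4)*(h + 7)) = h^2 + 2*h - 8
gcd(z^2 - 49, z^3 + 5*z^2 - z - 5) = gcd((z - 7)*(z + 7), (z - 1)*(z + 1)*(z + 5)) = 1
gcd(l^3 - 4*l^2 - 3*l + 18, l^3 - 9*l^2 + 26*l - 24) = l - 3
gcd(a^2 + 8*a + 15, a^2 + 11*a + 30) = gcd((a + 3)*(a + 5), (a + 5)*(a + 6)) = a + 5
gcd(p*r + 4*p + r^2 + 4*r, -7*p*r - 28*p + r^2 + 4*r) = r + 4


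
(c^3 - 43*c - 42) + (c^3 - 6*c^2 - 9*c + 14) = 2*c^3 - 6*c^2 - 52*c - 28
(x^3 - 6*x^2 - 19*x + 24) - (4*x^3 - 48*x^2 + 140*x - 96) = -3*x^3 + 42*x^2 - 159*x + 120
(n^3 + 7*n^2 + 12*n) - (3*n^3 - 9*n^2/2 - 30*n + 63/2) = -2*n^3 + 23*n^2/2 + 42*n - 63/2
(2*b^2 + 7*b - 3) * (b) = 2*b^3 + 7*b^2 - 3*b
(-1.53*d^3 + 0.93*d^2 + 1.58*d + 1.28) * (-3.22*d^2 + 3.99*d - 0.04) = 4.9266*d^5 - 9.0993*d^4 - 1.3157*d^3 + 2.1454*d^2 + 5.044*d - 0.0512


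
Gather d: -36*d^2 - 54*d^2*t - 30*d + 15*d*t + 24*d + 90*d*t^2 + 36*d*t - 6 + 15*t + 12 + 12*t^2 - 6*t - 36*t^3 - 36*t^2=d^2*(-54*t - 36) + d*(90*t^2 + 51*t - 6) - 36*t^3 - 24*t^2 + 9*t + 6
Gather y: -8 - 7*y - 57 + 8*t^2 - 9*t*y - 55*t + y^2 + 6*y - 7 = 8*t^2 - 55*t + y^2 + y*(-9*t - 1) - 72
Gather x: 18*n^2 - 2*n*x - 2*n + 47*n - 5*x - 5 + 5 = 18*n^2 + 45*n + x*(-2*n - 5)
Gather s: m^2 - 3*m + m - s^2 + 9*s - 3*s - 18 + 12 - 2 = m^2 - 2*m - s^2 + 6*s - 8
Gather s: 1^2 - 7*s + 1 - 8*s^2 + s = -8*s^2 - 6*s + 2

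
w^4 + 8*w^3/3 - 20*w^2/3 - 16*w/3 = w*(w - 2)*(w + 2/3)*(w + 4)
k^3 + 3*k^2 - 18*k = k*(k - 3)*(k + 6)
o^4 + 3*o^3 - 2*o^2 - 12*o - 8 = (o - 2)*(o + 1)*(o + 2)^2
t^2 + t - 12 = (t - 3)*(t + 4)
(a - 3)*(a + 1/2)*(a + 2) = a^3 - a^2/2 - 13*a/2 - 3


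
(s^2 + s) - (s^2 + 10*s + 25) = -9*s - 25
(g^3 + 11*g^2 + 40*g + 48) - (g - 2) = g^3 + 11*g^2 + 39*g + 50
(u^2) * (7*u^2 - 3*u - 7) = 7*u^4 - 3*u^3 - 7*u^2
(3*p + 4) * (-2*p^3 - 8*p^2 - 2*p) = -6*p^4 - 32*p^3 - 38*p^2 - 8*p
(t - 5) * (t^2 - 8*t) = t^3 - 13*t^2 + 40*t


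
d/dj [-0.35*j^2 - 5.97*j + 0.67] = -0.7*j - 5.97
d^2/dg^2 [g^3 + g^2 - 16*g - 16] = 6*g + 2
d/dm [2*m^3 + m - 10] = 6*m^2 + 1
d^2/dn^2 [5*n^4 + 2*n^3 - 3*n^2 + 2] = 60*n^2 + 12*n - 6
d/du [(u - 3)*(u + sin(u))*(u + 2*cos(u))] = (3 - u)*(u + sin(u))*(2*sin(u) - 1) + (u - 3)*(u + 2*cos(u))*(cos(u) + 1) + (u + sin(u))*(u + 2*cos(u))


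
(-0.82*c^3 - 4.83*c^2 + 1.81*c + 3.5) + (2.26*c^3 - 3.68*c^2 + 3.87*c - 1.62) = 1.44*c^3 - 8.51*c^2 + 5.68*c + 1.88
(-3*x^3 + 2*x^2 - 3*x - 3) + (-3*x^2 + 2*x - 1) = -3*x^3 - x^2 - x - 4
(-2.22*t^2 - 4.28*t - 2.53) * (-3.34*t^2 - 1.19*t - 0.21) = 7.4148*t^4 + 16.937*t^3 + 14.0096*t^2 + 3.9095*t + 0.5313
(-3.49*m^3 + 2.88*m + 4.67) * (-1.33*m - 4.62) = 4.6417*m^4 + 16.1238*m^3 - 3.8304*m^2 - 19.5167*m - 21.5754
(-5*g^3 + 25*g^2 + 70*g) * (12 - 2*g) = 10*g^4 - 110*g^3 + 160*g^2 + 840*g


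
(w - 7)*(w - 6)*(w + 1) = w^3 - 12*w^2 + 29*w + 42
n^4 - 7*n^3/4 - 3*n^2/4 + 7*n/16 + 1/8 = (n - 2)*(n - 1/2)*(n + 1/4)*(n + 1/2)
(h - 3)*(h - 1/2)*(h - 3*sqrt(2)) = h^3 - 3*sqrt(2)*h^2 - 7*h^2/2 + 3*h/2 + 21*sqrt(2)*h/2 - 9*sqrt(2)/2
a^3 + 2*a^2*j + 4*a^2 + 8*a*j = a*(a + 4)*(a + 2*j)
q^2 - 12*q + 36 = (q - 6)^2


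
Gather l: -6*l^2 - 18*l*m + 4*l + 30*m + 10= -6*l^2 + l*(4 - 18*m) + 30*m + 10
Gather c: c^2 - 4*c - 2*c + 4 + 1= c^2 - 6*c + 5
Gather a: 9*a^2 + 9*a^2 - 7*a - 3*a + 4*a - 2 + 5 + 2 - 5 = 18*a^2 - 6*a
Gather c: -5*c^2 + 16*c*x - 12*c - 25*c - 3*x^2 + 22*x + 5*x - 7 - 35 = -5*c^2 + c*(16*x - 37) - 3*x^2 + 27*x - 42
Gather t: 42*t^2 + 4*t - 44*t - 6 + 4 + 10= 42*t^2 - 40*t + 8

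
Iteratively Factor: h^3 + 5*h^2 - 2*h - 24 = (h - 2)*(h^2 + 7*h + 12) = (h - 2)*(h + 3)*(h + 4)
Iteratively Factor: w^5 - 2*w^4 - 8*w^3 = (w)*(w^4 - 2*w^3 - 8*w^2) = w^2*(w^3 - 2*w^2 - 8*w) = w^3*(w^2 - 2*w - 8) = w^3*(w + 2)*(w - 4)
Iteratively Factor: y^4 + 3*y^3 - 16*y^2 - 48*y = (y - 4)*(y^3 + 7*y^2 + 12*y) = (y - 4)*(y + 3)*(y^2 + 4*y) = y*(y - 4)*(y + 3)*(y + 4)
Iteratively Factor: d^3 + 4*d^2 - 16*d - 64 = (d + 4)*(d^2 - 16) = (d - 4)*(d + 4)*(d + 4)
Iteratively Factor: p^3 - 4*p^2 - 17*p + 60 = (p - 5)*(p^2 + p - 12) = (p - 5)*(p - 3)*(p + 4)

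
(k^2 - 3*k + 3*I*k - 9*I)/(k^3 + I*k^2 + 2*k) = (k^2 + 3*k*(-1 + I) - 9*I)/(k*(k^2 + I*k + 2))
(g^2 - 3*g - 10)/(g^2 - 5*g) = (g + 2)/g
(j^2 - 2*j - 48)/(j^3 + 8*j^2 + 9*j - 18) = (j - 8)/(j^2 + 2*j - 3)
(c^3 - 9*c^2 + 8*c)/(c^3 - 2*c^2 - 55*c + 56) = c/(c + 7)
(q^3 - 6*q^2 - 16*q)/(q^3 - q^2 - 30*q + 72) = q*(q^2 - 6*q - 16)/(q^3 - q^2 - 30*q + 72)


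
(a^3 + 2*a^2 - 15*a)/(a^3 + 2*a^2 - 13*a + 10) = a*(a - 3)/(a^2 - 3*a + 2)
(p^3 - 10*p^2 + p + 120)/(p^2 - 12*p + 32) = (p^2 - 2*p - 15)/(p - 4)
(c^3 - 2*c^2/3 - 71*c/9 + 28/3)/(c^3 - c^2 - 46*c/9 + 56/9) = (3*c^2 + 2*c - 21)/(3*c^2 + c - 14)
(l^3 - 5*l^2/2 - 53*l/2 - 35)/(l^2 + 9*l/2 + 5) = l - 7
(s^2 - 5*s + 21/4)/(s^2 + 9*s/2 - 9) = (s - 7/2)/(s + 6)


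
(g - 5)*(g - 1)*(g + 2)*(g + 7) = g^4 + 3*g^3 - 35*g^2 - 39*g + 70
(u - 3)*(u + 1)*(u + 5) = u^3 + 3*u^2 - 13*u - 15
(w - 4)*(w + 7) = w^2 + 3*w - 28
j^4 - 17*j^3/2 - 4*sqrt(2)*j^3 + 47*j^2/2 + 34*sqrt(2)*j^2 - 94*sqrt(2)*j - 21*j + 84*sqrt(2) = (j - 7/2)*(j - 3)*(j - 2)*(j - 4*sqrt(2))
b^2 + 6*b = b*(b + 6)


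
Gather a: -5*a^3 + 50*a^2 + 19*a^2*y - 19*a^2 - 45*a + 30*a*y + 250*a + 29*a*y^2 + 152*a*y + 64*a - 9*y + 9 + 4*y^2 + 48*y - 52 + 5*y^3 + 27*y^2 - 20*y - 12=-5*a^3 + a^2*(19*y + 31) + a*(29*y^2 + 182*y + 269) + 5*y^3 + 31*y^2 + 19*y - 55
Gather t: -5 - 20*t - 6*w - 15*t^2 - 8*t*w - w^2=-15*t^2 + t*(-8*w - 20) - w^2 - 6*w - 5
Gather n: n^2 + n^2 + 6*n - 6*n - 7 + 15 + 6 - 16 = 2*n^2 - 2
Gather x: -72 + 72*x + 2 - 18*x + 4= 54*x - 66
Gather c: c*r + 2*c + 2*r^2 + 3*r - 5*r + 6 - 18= c*(r + 2) + 2*r^2 - 2*r - 12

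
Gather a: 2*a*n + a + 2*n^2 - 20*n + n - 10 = a*(2*n + 1) + 2*n^2 - 19*n - 10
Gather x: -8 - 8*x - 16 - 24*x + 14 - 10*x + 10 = -42*x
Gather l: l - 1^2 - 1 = l - 2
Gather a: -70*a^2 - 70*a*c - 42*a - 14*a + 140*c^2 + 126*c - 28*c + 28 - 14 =-70*a^2 + a*(-70*c - 56) + 140*c^2 + 98*c + 14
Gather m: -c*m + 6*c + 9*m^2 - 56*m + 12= 6*c + 9*m^2 + m*(-c - 56) + 12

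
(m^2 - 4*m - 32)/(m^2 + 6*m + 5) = (m^2 - 4*m - 32)/(m^2 + 6*m + 5)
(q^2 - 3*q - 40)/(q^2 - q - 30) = (q - 8)/(q - 6)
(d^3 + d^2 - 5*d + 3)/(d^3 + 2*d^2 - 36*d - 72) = (d^3 + d^2 - 5*d + 3)/(d^3 + 2*d^2 - 36*d - 72)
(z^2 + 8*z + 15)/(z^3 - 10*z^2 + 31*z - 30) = (z^2 + 8*z + 15)/(z^3 - 10*z^2 + 31*z - 30)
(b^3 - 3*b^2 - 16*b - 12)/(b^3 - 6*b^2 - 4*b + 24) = (b + 1)/(b - 2)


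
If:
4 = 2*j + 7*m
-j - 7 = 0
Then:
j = -7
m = 18/7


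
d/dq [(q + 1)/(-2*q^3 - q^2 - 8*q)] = (-q*(2*q^2 + q + 8) + 2*(q + 1)*(3*q^2 + q + 4))/(q^2*(2*q^2 + q + 8)^2)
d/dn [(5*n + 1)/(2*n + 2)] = 2/(n^2 + 2*n + 1)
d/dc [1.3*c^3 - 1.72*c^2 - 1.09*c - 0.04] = 3.9*c^2 - 3.44*c - 1.09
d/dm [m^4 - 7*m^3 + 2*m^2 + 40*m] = 4*m^3 - 21*m^2 + 4*m + 40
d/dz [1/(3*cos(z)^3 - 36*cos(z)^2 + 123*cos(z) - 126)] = (3*cos(z)^2 - 24*cos(z) + 41)*sin(z)/(3*(cos(z)^3 - 12*cos(z)^2 + 41*cos(z) - 42)^2)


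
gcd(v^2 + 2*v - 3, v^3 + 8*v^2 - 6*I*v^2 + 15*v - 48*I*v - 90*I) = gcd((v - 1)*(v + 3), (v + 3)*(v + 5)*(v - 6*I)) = v + 3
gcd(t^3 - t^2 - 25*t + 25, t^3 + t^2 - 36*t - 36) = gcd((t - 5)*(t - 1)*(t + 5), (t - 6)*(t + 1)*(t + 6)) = 1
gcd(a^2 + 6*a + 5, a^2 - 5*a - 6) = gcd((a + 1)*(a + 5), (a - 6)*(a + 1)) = a + 1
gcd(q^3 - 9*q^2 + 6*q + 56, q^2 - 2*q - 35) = q - 7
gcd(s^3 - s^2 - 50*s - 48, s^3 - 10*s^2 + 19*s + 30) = s + 1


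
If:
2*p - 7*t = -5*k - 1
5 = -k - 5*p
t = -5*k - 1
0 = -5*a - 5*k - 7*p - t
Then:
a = 257/165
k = -5/33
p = -32/33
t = -8/33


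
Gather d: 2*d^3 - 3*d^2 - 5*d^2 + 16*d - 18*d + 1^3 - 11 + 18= 2*d^3 - 8*d^2 - 2*d + 8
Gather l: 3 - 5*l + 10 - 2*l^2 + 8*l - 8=-2*l^2 + 3*l + 5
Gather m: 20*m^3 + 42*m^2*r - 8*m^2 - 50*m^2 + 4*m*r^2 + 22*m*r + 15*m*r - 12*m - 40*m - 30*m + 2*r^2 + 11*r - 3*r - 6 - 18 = 20*m^3 + m^2*(42*r - 58) + m*(4*r^2 + 37*r - 82) + 2*r^2 + 8*r - 24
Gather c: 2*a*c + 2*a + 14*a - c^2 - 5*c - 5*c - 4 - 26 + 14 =16*a - c^2 + c*(2*a - 10) - 16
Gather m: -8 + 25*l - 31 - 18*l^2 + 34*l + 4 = -18*l^2 + 59*l - 35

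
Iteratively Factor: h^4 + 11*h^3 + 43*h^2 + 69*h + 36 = (h + 1)*(h^3 + 10*h^2 + 33*h + 36) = (h + 1)*(h + 3)*(h^2 + 7*h + 12) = (h + 1)*(h + 3)*(h + 4)*(h + 3)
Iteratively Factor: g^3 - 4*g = (g + 2)*(g^2 - 2*g) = (g - 2)*(g + 2)*(g)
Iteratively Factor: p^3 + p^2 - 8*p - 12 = (p - 3)*(p^2 + 4*p + 4) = (p - 3)*(p + 2)*(p + 2)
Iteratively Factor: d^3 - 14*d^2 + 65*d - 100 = (d - 4)*(d^2 - 10*d + 25) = (d - 5)*(d - 4)*(d - 5)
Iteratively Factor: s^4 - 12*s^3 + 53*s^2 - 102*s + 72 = (s - 3)*(s^3 - 9*s^2 + 26*s - 24) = (s - 4)*(s - 3)*(s^2 - 5*s + 6) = (s - 4)*(s - 3)*(s - 2)*(s - 3)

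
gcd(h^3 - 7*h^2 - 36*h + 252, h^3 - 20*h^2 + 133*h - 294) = h^2 - 13*h + 42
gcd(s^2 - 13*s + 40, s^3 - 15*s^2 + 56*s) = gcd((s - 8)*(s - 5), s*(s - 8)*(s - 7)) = s - 8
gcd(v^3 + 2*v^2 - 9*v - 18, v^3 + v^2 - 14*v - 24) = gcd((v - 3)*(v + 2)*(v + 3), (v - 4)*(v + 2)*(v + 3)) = v^2 + 5*v + 6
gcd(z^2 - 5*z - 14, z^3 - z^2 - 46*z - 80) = z + 2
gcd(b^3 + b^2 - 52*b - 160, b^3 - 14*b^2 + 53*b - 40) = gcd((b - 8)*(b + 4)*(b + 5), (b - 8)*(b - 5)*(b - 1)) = b - 8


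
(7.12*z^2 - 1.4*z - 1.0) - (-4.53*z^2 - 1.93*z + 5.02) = 11.65*z^2 + 0.53*z - 6.02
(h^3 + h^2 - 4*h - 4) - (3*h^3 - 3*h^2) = -2*h^3 + 4*h^2 - 4*h - 4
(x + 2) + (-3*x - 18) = -2*x - 16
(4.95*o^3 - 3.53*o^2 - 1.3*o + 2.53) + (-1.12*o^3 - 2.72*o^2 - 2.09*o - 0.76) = 3.83*o^3 - 6.25*o^2 - 3.39*o + 1.77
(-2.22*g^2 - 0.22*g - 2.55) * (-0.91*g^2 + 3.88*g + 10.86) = 2.0202*g^4 - 8.4134*g^3 - 22.6423*g^2 - 12.2832*g - 27.693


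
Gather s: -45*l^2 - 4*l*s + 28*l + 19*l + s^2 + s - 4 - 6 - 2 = -45*l^2 + 47*l + s^2 + s*(1 - 4*l) - 12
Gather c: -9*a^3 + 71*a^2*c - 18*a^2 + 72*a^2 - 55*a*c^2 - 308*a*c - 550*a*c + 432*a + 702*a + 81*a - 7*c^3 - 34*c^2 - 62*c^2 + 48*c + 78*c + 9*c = -9*a^3 + 54*a^2 + 1215*a - 7*c^3 + c^2*(-55*a - 96) + c*(71*a^2 - 858*a + 135)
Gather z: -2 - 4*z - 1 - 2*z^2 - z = -2*z^2 - 5*z - 3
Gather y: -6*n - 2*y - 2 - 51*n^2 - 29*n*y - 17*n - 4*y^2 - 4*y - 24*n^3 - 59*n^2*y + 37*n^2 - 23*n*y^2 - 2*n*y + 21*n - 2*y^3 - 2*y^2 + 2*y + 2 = -24*n^3 - 14*n^2 - 2*n - 2*y^3 + y^2*(-23*n - 6) + y*(-59*n^2 - 31*n - 4)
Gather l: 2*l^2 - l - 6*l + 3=2*l^2 - 7*l + 3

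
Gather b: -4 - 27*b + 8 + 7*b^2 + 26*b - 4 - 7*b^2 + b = 0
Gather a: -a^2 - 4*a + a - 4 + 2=-a^2 - 3*a - 2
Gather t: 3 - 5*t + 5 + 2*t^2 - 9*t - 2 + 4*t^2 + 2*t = 6*t^2 - 12*t + 6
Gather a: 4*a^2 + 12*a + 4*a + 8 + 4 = 4*a^2 + 16*a + 12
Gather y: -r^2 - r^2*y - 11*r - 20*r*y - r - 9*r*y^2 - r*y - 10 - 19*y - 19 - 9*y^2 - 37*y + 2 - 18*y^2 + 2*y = -r^2 - 12*r + y^2*(-9*r - 27) + y*(-r^2 - 21*r - 54) - 27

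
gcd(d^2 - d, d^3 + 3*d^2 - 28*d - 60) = 1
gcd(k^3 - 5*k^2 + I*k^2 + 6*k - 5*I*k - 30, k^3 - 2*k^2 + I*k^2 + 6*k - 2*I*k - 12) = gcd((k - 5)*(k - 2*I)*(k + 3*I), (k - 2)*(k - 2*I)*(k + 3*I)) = k^2 + I*k + 6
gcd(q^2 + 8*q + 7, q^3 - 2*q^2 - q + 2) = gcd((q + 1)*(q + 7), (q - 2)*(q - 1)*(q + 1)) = q + 1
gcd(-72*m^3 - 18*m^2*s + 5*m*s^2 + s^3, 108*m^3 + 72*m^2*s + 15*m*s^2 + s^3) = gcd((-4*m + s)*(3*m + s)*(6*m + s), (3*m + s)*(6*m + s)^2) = 18*m^2 + 9*m*s + s^2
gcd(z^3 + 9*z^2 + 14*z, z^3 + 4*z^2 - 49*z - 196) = z + 7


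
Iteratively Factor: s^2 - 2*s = (s)*(s - 2)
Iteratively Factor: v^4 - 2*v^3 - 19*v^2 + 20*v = (v - 1)*(v^3 - v^2 - 20*v) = (v - 1)*(v + 4)*(v^2 - 5*v) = v*(v - 1)*(v + 4)*(v - 5)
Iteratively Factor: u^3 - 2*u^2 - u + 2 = (u - 1)*(u^2 - u - 2) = (u - 2)*(u - 1)*(u + 1)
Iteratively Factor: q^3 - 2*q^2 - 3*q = (q)*(q^2 - 2*q - 3) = q*(q - 3)*(q + 1)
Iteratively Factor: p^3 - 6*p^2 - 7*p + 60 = (p + 3)*(p^2 - 9*p + 20) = (p - 4)*(p + 3)*(p - 5)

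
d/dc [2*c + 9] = 2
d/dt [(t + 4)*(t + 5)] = 2*t + 9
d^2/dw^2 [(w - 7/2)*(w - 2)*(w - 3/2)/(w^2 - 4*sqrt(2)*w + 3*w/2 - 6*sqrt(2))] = 2*(-272*sqrt(2)*w^3 + 480*w^3 - 1224*sqrt(2)*w^2 + 900*w^2 + 1350*w + 3204*sqrt(2)*w - 12765 + 1602*sqrt(2))/(8*w^6 - 96*sqrt(2)*w^5 + 36*w^5 - 432*sqrt(2)*w^4 + 822*w^4 - 1672*sqrt(2)*w^3 + 3483*w^3 - 4932*sqrt(2)*w^2 + 5184*w^2 - 6912*sqrt(2)*w + 2592*w - 3456*sqrt(2))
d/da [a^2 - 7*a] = 2*a - 7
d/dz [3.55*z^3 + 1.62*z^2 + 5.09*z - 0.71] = 10.65*z^2 + 3.24*z + 5.09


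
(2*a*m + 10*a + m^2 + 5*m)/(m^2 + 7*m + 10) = (2*a + m)/(m + 2)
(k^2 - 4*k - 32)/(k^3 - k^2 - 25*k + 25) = (k^2 - 4*k - 32)/(k^3 - k^2 - 25*k + 25)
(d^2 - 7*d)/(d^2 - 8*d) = (d - 7)/(d - 8)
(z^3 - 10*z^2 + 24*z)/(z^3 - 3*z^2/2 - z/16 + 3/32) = 32*z*(z^2 - 10*z + 24)/(32*z^3 - 48*z^2 - 2*z + 3)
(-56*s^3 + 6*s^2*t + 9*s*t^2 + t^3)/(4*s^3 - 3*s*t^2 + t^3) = (-28*s^2 - 11*s*t - t^2)/(2*s^2 + s*t - t^2)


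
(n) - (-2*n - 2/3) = 3*n + 2/3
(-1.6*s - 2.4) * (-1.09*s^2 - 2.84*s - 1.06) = 1.744*s^3 + 7.16*s^2 + 8.512*s + 2.544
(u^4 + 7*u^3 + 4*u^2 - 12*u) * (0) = 0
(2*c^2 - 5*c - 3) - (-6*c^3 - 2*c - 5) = 6*c^3 + 2*c^2 - 3*c + 2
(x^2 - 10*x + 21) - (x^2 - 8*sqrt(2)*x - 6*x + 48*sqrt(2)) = -4*x + 8*sqrt(2)*x - 48*sqrt(2) + 21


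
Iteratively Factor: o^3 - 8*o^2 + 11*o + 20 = (o - 5)*(o^2 - 3*o - 4) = (o - 5)*(o + 1)*(o - 4)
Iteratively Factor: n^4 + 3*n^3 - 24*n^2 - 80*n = (n)*(n^3 + 3*n^2 - 24*n - 80) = n*(n + 4)*(n^2 - n - 20) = n*(n + 4)^2*(n - 5)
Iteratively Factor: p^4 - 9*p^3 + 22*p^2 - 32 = (p + 1)*(p^3 - 10*p^2 + 32*p - 32) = (p - 4)*(p + 1)*(p^2 - 6*p + 8) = (p - 4)*(p - 2)*(p + 1)*(p - 4)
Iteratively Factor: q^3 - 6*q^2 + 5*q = (q - 1)*(q^2 - 5*q) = q*(q - 1)*(q - 5)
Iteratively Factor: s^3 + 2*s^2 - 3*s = (s + 3)*(s^2 - s) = (s - 1)*(s + 3)*(s)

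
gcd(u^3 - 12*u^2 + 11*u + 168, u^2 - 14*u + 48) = u - 8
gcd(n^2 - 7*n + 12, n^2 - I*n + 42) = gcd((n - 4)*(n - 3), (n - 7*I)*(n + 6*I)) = 1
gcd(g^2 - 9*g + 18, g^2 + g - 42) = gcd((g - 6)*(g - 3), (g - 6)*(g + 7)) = g - 6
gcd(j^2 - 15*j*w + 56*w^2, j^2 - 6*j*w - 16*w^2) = -j + 8*w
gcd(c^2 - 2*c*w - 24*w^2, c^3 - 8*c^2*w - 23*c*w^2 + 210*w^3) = -c + 6*w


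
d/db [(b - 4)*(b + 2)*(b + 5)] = 3*b^2 + 6*b - 18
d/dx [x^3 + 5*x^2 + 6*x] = 3*x^2 + 10*x + 6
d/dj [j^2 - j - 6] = 2*j - 1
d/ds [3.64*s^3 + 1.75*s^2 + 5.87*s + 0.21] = 10.92*s^2 + 3.5*s + 5.87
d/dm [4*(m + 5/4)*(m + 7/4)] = 8*m + 12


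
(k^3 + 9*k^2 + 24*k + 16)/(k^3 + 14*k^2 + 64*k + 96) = (k + 1)/(k + 6)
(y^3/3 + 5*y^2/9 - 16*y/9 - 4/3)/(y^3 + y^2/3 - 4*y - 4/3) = (3*y^2 + 11*y + 6)/(3*(3*y^2 + 7*y + 2))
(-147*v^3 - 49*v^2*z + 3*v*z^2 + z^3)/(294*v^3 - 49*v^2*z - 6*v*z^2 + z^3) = (3*v + z)/(-6*v + z)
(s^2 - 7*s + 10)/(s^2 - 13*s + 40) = (s - 2)/(s - 8)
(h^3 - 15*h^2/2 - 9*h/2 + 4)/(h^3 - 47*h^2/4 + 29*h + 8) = 2*(2*h^2 + h - 1)/(4*h^2 - 15*h - 4)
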